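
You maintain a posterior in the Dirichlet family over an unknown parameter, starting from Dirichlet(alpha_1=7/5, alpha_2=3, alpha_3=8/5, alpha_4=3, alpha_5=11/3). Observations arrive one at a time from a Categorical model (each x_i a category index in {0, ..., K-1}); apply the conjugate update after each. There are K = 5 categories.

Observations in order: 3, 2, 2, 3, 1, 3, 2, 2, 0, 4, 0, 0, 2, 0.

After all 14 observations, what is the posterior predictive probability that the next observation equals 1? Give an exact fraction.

obs 1: x=3 → posterior Dirichlet(7/5, 3, 8/5, 4, 11/3)
obs 2: x=2 → posterior Dirichlet(7/5, 3, 13/5, 4, 11/3)
obs 3: x=2 → posterior Dirichlet(7/5, 3, 18/5, 4, 11/3)
obs 4: x=3 → posterior Dirichlet(7/5, 3, 18/5, 5, 11/3)
obs 5: x=1 → posterior Dirichlet(7/5, 4, 18/5, 5, 11/3)
obs 6: x=3 → posterior Dirichlet(7/5, 4, 18/5, 6, 11/3)
obs 7: x=2 → posterior Dirichlet(7/5, 4, 23/5, 6, 11/3)
obs 8: x=2 → posterior Dirichlet(7/5, 4, 28/5, 6, 11/3)
obs 9: x=0 → posterior Dirichlet(12/5, 4, 28/5, 6, 11/3)
obs 10: x=4 → posterior Dirichlet(12/5, 4, 28/5, 6, 14/3)
obs 11: x=0 → posterior Dirichlet(17/5, 4, 28/5, 6, 14/3)
obs 12: x=0 → posterior Dirichlet(22/5, 4, 28/5, 6, 14/3)
obs 13: x=2 → posterior Dirichlet(22/5, 4, 33/5, 6, 14/3)
obs 14: x=0 → posterior Dirichlet(27/5, 4, 33/5, 6, 14/3)

3/20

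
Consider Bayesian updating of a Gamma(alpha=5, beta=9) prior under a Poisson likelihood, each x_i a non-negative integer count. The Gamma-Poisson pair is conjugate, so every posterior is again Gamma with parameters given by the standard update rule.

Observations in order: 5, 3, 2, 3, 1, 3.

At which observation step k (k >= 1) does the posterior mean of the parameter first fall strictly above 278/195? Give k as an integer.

obs 1: x=5 → posterior Gamma(10, 10)
obs 2: x=3 → posterior Gamma(13, 11)
obs 3: x=2 → posterior Gamma(15, 12)
obs 4: x=3 → posterior Gamma(18, 13)
obs 5: x=1 → posterior Gamma(19, 14)
obs 6: x=3 → posterior Gamma(22, 15)

k = 6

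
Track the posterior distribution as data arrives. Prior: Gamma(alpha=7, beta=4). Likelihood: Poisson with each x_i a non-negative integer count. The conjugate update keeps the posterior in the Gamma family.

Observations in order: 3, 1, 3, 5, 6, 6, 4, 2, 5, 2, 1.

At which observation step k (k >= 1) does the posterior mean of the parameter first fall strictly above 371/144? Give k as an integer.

k = 5

obs 1: x=3 → posterior Gamma(10, 5)
obs 2: x=1 → posterior Gamma(11, 6)
obs 3: x=3 → posterior Gamma(14, 7)
obs 4: x=5 → posterior Gamma(19, 8)
obs 5: x=6 → posterior Gamma(25, 9)
obs 6: x=6 → posterior Gamma(31, 10)
obs 7: x=4 → posterior Gamma(35, 11)
obs 8: x=2 → posterior Gamma(37, 12)
obs 9: x=5 → posterior Gamma(42, 13)
obs 10: x=2 → posterior Gamma(44, 14)
obs 11: x=1 → posterior Gamma(45, 15)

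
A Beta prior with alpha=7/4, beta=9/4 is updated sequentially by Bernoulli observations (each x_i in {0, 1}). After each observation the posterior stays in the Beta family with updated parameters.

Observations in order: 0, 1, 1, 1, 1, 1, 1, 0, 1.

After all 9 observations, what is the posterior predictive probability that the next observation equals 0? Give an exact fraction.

17/52

obs 1: x=0 → posterior Beta(7/4, 13/4)
obs 2: x=1 → posterior Beta(11/4, 13/4)
obs 3: x=1 → posterior Beta(15/4, 13/4)
obs 4: x=1 → posterior Beta(19/4, 13/4)
obs 5: x=1 → posterior Beta(23/4, 13/4)
obs 6: x=1 → posterior Beta(27/4, 13/4)
obs 7: x=1 → posterior Beta(31/4, 13/4)
obs 8: x=0 → posterior Beta(31/4, 17/4)
obs 9: x=1 → posterior Beta(35/4, 17/4)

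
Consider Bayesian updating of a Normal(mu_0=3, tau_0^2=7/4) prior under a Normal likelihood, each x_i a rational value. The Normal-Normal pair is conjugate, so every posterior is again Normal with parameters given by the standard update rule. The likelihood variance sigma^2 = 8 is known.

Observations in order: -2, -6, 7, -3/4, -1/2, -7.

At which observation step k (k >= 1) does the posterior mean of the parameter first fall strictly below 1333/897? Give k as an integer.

obs 1: x=-2 → posterior Normal(82/39, 56/39)
obs 2: x=-6 → posterior Normal(20/23, 28/23)
obs 3: x=7 → posterior Normal(89/53, 56/53)
obs 4: x=-3/4 → posterior Normal(67/48, 14/15)
obs 5: x=-1/2 → posterior Normal(321/268, 56/67)
obs 6: x=-7 → posterior Normal(125/296, 28/37)

k = 2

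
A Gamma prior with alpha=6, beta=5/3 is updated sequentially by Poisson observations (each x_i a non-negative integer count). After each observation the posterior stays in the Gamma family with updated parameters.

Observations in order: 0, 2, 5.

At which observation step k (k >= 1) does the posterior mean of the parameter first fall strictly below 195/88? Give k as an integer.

k = 2

obs 1: x=0 → posterior Gamma(6, 8/3)
obs 2: x=2 → posterior Gamma(8, 11/3)
obs 3: x=5 → posterior Gamma(13, 14/3)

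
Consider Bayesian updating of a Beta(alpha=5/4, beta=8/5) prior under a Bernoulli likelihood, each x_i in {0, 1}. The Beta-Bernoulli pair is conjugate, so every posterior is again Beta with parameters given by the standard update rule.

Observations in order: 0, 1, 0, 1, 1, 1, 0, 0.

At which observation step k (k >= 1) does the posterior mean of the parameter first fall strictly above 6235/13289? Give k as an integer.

k = 4

obs 1: x=0 → posterior Beta(5/4, 13/5)
obs 2: x=1 → posterior Beta(9/4, 13/5)
obs 3: x=0 → posterior Beta(9/4, 18/5)
obs 4: x=1 → posterior Beta(13/4, 18/5)
obs 5: x=1 → posterior Beta(17/4, 18/5)
obs 6: x=1 → posterior Beta(21/4, 18/5)
obs 7: x=0 → posterior Beta(21/4, 23/5)
obs 8: x=0 → posterior Beta(21/4, 28/5)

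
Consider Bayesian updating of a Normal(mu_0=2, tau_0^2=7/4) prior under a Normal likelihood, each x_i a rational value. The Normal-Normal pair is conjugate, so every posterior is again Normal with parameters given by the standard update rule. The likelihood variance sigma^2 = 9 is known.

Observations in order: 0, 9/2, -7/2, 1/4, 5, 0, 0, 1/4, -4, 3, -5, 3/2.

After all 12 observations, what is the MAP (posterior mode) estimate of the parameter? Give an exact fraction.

obs 1: x=0 → posterior Normal(72/43, 63/43)
obs 2: x=9/2 → posterior Normal(207/100, 63/50)
obs 3: x=-7/2 → posterior Normal(79/57, 21/19)
obs 4: x=1/4 → posterior Normal(323/256, 63/64)
obs 5: x=5 → posterior Normal(463/284, 63/71)
obs 6: x=0 → posterior Normal(463/312, 21/26)
obs 7: x=0 → posterior Normal(463/340, 63/85)
obs 8: x=1/4 → posterior Normal(235/184, 63/92)
obs 9: x=-4 → posterior Normal(179/198, 7/11)
obs 10: x=3 → posterior Normal(221/212, 63/106)
obs 11: x=-5 → posterior Normal(151/226, 63/113)
obs 12: x=3/2 → posterior Normal(43/60, 21/40)

43/60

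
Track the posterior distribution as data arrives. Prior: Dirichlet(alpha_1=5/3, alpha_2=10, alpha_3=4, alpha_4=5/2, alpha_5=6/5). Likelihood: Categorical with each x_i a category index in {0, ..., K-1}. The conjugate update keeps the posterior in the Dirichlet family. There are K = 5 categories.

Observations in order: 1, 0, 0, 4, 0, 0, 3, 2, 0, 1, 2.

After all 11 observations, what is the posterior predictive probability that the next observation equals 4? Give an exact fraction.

obs 1: x=1 → posterior Dirichlet(5/3, 11, 4, 5/2, 6/5)
obs 2: x=0 → posterior Dirichlet(8/3, 11, 4, 5/2, 6/5)
obs 3: x=0 → posterior Dirichlet(11/3, 11, 4, 5/2, 6/5)
obs 4: x=4 → posterior Dirichlet(11/3, 11, 4, 5/2, 11/5)
obs 5: x=0 → posterior Dirichlet(14/3, 11, 4, 5/2, 11/5)
obs 6: x=0 → posterior Dirichlet(17/3, 11, 4, 5/2, 11/5)
obs 7: x=3 → posterior Dirichlet(17/3, 11, 4, 7/2, 11/5)
obs 8: x=2 → posterior Dirichlet(17/3, 11, 5, 7/2, 11/5)
obs 9: x=0 → posterior Dirichlet(20/3, 11, 5, 7/2, 11/5)
obs 10: x=1 → posterior Dirichlet(20/3, 12, 5, 7/2, 11/5)
obs 11: x=2 → posterior Dirichlet(20/3, 12, 6, 7/2, 11/5)

66/911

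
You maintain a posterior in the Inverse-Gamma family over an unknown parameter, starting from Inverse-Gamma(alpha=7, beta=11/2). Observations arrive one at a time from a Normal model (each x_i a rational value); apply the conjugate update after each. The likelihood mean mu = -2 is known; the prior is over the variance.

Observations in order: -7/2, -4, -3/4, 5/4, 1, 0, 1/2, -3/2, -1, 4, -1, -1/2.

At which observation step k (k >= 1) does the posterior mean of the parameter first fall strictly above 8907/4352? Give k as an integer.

k = 5

obs 1: x=-7/2 → posterior Inverse-Gamma(15/2, 53/8)
obs 2: x=-4 → posterior Inverse-Gamma(8, 69/8)
obs 3: x=-3/4 → posterior Inverse-Gamma(17/2, 301/32)
obs 4: x=5/4 → posterior Inverse-Gamma(9, 235/16)
obs 5: x=1 → posterior Inverse-Gamma(19/2, 307/16)
obs 6: x=0 → posterior Inverse-Gamma(10, 339/16)
obs 7: x=1/2 → posterior Inverse-Gamma(21/2, 389/16)
obs 8: x=-3/2 → posterior Inverse-Gamma(11, 391/16)
obs 9: x=-1 → posterior Inverse-Gamma(23/2, 399/16)
obs 10: x=4 → posterior Inverse-Gamma(12, 687/16)
obs 11: x=-1 → posterior Inverse-Gamma(25/2, 695/16)
obs 12: x=-1/2 → posterior Inverse-Gamma(13, 713/16)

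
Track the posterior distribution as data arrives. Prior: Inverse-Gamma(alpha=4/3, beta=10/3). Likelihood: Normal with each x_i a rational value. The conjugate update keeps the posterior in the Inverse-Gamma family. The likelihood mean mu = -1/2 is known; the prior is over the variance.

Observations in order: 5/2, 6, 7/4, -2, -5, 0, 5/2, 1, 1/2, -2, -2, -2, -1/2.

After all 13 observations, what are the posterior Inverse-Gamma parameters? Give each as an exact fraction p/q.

alpha=47/6, beta=5027/96

obs 1: x=5/2 → posterior Inverse-Gamma(11/6, 47/6)
obs 2: x=6 → posterior Inverse-Gamma(7/3, 695/24)
obs 3: x=7/4 → posterior Inverse-Gamma(17/6, 3023/96)
obs 4: x=-2 → posterior Inverse-Gamma(10/3, 3131/96)
obs 5: x=-5 → posterior Inverse-Gamma(23/6, 4103/96)
obs 6: x=0 → posterior Inverse-Gamma(13/3, 4115/96)
obs 7: x=5/2 → posterior Inverse-Gamma(29/6, 4547/96)
obs 8: x=1 → posterior Inverse-Gamma(16/3, 4655/96)
obs 9: x=1/2 → posterior Inverse-Gamma(35/6, 4703/96)
obs 10: x=-2 → posterior Inverse-Gamma(19/3, 4811/96)
obs 11: x=-2 → posterior Inverse-Gamma(41/6, 4919/96)
obs 12: x=-2 → posterior Inverse-Gamma(22/3, 5027/96)
obs 13: x=-1/2 → posterior Inverse-Gamma(47/6, 5027/96)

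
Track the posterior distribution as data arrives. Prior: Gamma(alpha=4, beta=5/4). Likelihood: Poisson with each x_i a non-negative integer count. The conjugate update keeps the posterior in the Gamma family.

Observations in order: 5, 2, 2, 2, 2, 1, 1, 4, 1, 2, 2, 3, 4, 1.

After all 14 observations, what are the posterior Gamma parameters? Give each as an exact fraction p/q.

alpha=36, beta=61/4

obs 1: x=5 → posterior Gamma(9, 9/4)
obs 2: x=2 → posterior Gamma(11, 13/4)
obs 3: x=2 → posterior Gamma(13, 17/4)
obs 4: x=2 → posterior Gamma(15, 21/4)
obs 5: x=2 → posterior Gamma(17, 25/4)
obs 6: x=1 → posterior Gamma(18, 29/4)
obs 7: x=1 → posterior Gamma(19, 33/4)
obs 8: x=4 → posterior Gamma(23, 37/4)
obs 9: x=1 → posterior Gamma(24, 41/4)
obs 10: x=2 → posterior Gamma(26, 45/4)
obs 11: x=2 → posterior Gamma(28, 49/4)
obs 12: x=3 → posterior Gamma(31, 53/4)
obs 13: x=4 → posterior Gamma(35, 57/4)
obs 14: x=1 → posterior Gamma(36, 61/4)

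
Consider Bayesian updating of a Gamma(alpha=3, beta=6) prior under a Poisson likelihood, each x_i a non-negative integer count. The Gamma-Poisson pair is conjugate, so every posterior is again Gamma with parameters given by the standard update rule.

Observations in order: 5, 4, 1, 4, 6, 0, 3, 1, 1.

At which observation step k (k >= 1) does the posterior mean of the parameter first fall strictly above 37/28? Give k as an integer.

k = 2

obs 1: x=5 → posterior Gamma(8, 7)
obs 2: x=4 → posterior Gamma(12, 8)
obs 3: x=1 → posterior Gamma(13, 9)
obs 4: x=4 → posterior Gamma(17, 10)
obs 5: x=6 → posterior Gamma(23, 11)
obs 6: x=0 → posterior Gamma(23, 12)
obs 7: x=3 → posterior Gamma(26, 13)
obs 8: x=1 → posterior Gamma(27, 14)
obs 9: x=1 → posterior Gamma(28, 15)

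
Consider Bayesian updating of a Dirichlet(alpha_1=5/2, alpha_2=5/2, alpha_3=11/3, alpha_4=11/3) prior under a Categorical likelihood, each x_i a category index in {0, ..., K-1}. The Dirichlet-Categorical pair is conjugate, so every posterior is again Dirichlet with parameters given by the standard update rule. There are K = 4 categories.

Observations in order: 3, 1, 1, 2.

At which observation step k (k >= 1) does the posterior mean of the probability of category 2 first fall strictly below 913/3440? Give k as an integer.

obs 1: x=3 → posterior Dirichlet(5/2, 5/2, 11/3, 14/3)
obs 2: x=1 → posterior Dirichlet(5/2, 7/2, 11/3, 14/3)
obs 3: x=1 → posterior Dirichlet(5/2, 9/2, 11/3, 14/3)
obs 4: x=2 → posterior Dirichlet(5/2, 9/2, 14/3, 14/3)

k = 2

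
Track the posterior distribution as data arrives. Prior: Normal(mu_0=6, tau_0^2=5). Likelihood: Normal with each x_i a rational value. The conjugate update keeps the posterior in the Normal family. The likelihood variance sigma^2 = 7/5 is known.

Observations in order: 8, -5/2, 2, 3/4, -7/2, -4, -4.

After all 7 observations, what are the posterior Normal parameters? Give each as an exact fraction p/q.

obs 1: x=8 → posterior Normal(121/16, 35/32)
obs 2: x=-5/2 → posterior Normal(359/114, 35/57)
obs 3: x=2 → posterior Normal(459/164, 35/82)
obs 4: x=3/4 → posterior Normal(993/428, 35/107)
obs 5: x=-7/2 → posterior Normal(643/528, 35/132)
obs 6: x=-4 → posterior Normal(243/628, 35/157)
obs 7: x=-4 → posterior Normal(-157/728, 5/26)

mu_0=-157/728, tau_0^2=5/26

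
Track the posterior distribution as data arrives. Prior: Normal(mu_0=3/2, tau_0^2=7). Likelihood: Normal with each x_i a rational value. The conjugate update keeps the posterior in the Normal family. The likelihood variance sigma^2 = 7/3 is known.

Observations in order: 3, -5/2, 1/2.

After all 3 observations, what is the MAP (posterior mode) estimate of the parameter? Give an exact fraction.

9/20

obs 1: x=3 → posterior Normal(21/8, 7/4)
obs 2: x=-5/2 → posterior Normal(3/7, 1)
obs 3: x=1/2 → posterior Normal(9/20, 7/10)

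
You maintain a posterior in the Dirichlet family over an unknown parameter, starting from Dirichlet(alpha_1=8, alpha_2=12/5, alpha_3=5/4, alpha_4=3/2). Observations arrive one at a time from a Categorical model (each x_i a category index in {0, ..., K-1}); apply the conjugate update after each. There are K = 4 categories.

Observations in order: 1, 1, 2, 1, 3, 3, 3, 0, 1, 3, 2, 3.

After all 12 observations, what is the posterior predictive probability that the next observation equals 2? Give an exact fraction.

obs 1: x=1 → posterior Dirichlet(8, 17/5, 5/4, 3/2)
obs 2: x=1 → posterior Dirichlet(8, 22/5, 5/4, 3/2)
obs 3: x=2 → posterior Dirichlet(8, 22/5, 9/4, 3/2)
obs 4: x=1 → posterior Dirichlet(8, 27/5, 9/4, 3/2)
obs 5: x=3 → posterior Dirichlet(8, 27/5, 9/4, 5/2)
obs 6: x=3 → posterior Dirichlet(8, 27/5, 9/4, 7/2)
obs 7: x=3 → posterior Dirichlet(8, 27/5, 9/4, 9/2)
obs 8: x=0 → posterior Dirichlet(9, 27/5, 9/4, 9/2)
obs 9: x=1 → posterior Dirichlet(9, 32/5, 9/4, 9/2)
obs 10: x=3 → posterior Dirichlet(9, 32/5, 9/4, 11/2)
obs 11: x=2 → posterior Dirichlet(9, 32/5, 13/4, 11/2)
obs 12: x=3 → posterior Dirichlet(9, 32/5, 13/4, 13/2)

65/503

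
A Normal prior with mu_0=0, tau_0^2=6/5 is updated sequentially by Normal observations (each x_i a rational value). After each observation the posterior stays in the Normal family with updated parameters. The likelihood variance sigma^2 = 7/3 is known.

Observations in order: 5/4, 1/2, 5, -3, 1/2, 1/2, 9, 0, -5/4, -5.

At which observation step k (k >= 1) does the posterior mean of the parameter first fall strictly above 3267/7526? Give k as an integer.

k = 2

obs 1: x=5/4 → posterior Normal(45/106, 42/53)
obs 2: x=1/2 → posterior Normal(63/142, 42/71)
obs 3: x=5 → posterior Normal(243/178, 42/89)
obs 4: x=-3 → posterior Normal(135/214, 42/107)
obs 5: x=1/2 → posterior Normal(153/250, 42/125)
obs 6: x=1/2 → posterior Normal(171/286, 42/143)
obs 7: x=9 → posterior Normal(495/322, 6/23)
obs 8: x=0 → posterior Normal(495/358, 42/179)
obs 9: x=-5/4 → posterior Normal(225/197, 42/197)
obs 10: x=-5 → posterior Normal(27/43, 42/215)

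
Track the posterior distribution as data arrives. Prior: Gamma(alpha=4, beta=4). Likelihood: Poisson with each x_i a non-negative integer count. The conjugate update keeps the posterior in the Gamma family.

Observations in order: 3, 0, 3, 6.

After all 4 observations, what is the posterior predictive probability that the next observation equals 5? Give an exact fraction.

obs 1: x=3 → posterior Gamma(7, 5)
obs 2: x=0 → posterior Gamma(7, 6)
obs 3: x=3 → posterior Gamma(10, 7)
obs 4: x=6 → posterior Gamma(16, 8)

1454662679640670208/36472996377170786403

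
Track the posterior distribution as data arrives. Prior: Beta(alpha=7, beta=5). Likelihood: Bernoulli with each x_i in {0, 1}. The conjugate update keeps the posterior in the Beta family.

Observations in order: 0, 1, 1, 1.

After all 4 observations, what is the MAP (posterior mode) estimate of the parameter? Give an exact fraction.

obs 1: x=0 → posterior Beta(7, 6)
obs 2: x=1 → posterior Beta(8, 6)
obs 3: x=1 → posterior Beta(9, 6)
obs 4: x=1 → posterior Beta(10, 6)

9/14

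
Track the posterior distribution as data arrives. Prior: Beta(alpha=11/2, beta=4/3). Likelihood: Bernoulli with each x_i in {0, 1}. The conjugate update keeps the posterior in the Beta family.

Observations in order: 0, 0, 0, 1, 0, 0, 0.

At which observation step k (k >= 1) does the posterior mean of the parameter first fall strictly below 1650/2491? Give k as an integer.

k = 2

obs 1: x=0 → posterior Beta(11/2, 7/3)
obs 2: x=0 → posterior Beta(11/2, 10/3)
obs 3: x=0 → posterior Beta(11/2, 13/3)
obs 4: x=1 → posterior Beta(13/2, 13/3)
obs 5: x=0 → posterior Beta(13/2, 16/3)
obs 6: x=0 → posterior Beta(13/2, 19/3)
obs 7: x=0 → posterior Beta(13/2, 22/3)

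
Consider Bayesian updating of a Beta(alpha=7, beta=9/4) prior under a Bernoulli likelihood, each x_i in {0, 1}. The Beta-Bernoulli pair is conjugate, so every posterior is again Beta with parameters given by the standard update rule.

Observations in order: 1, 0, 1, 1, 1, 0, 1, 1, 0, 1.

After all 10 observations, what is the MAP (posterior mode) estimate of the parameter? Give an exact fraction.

52/69

obs 1: x=1 → posterior Beta(8, 9/4)
obs 2: x=0 → posterior Beta(8, 13/4)
obs 3: x=1 → posterior Beta(9, 13/4)
obs 4: x=1 → posterior Beta(10, 13/4)
obs 5: x=1 → posterior Beta(11, 13/4)
obs 6: x=0 → posterior Beta(11, 17/4)
obs 7: x=1 → posterior Beta(12, 17/4)
obs 8: x=1 → posterior Beta(13, 17/4)
obs 9: x=0 → posterior Beta(13, 21/4)
obs 10: x=1 → posterior Beta(14, 21/4)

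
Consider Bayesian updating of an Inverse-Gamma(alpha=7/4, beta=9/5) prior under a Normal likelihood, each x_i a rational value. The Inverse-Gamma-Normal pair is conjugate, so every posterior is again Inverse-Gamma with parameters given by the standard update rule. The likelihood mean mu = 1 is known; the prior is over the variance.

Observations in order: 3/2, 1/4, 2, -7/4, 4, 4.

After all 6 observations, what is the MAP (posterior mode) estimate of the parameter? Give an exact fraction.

obs 1: x=3/2 → posterior Inverse-Gamma(9/4, 77/40)
obs 2: x=1/4 → posterior Inverse-Gamma(11/4, 353/160)
obs 3: x=2 → posterior Inverse-Gamma(13/4, 433/160)
obs 4: x=-7/4 → posterior Inverse-Gamma(15/4, 519/80)
obs 5: x=4 → posterior Inverse-Gamma(17/4, 879/80)
obs 6: x=4 → posterior Inverse-Gamma(19/4, 1239/80)

1239/460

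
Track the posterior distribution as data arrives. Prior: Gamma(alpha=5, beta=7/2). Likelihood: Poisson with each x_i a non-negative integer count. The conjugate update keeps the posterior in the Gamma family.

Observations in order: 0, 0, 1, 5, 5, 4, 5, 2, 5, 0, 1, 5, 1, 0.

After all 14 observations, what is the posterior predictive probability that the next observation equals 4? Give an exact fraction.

obs 1: x=0 → posterior Gamma(5, 9/2)
obs 2: x=0 → posterior Gamma(5, 11/2)
obs 3: x=1 → posterior Gamma(6, 13/2)
obs 4: x=5 → posterior Gamma(11, 15/2)
obs 5: x=5 → posterior Gamma(16, 17/2)
obs 6: x=4 → posterior Gamma(20, 19/2)
obs 7: x=5 → posterior Gamma(25, 21/2)
obs 8: x=2 → posterior Gamma(27, 23/2)
obs 9: x=5 → posterior Gamma(32, 25/2)
obs 10: x=0 → posterior Gamma(32, 27/2)
obs 11: x=1 → posterior Gamma(33, 29/2)
obs 12: x=5 → posterior Gamma(38, 31/2)
obs 13: x=1 → posterior Gamma(39, 33/2)
obs 14: x=0 → posterior Gamma(39, 35/2)

2962921982309063823544581766362295485741924494504928588867187500000/27081588506598106040982953896258749653831334409506086433262944331453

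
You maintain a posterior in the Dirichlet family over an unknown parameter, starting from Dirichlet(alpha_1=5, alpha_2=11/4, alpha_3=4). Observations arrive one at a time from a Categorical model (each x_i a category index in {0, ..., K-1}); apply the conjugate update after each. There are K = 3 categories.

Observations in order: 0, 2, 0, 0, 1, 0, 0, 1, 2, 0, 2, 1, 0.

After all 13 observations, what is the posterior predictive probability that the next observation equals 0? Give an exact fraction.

16/33

obs 1: x=0 → posterior Dirichlet(6, 11/4, 4)
obs 2: x=2 → posterior Dirichlet(6, 11/4, 5)
obs 3: x=0 → posterior Dirichlet(7, 11/4, 5)
obs 4: x=0 → posterior Dirichlet(8, 11/4, 5)
obs 5: x=1 → posterior Dirichlet(8, 15/4, 5)
obs 6: x=0 → posterior Dirichlet(9, 15/4, 5)
obs 7: x=0 → posterior Dirichlet(10, 15/4, 5)
obs 8: x=1 → posterior Dirichlet(10, 19/4, 5)
obs 9: x=2 → posterior Dirichlet(10, 19/4, 6)
obs 10: x=0 → posterior Dirichlet(11, 19/4, 6)
obs 11: x=2 → posterior Dirichlet(11, 19/4, 7)
obs 12: x=1 → posterior Dirichlet(11, 23/4, 7)
obs 13: x=0 → posterior Dirichlet(12, 23/4, 7)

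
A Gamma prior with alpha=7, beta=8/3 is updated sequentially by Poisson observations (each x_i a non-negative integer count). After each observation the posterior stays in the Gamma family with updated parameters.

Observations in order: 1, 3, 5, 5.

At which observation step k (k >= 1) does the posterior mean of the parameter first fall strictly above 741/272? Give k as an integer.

k = 3

obs 1: x=1 → posterior Gamma(8, 11/3)
obs 2: x=3 → posterior Gamma(11, 14/3)
obs 3: x=5 → posterior Gamma(16, 17/3)
obs 4: x=5 → posterior Gamma(21, 20/3)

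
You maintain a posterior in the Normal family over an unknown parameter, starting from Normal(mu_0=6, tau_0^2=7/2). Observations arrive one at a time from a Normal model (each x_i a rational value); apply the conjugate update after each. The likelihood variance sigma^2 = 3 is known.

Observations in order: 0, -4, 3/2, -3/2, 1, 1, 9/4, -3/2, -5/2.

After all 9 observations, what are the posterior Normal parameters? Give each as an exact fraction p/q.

mu_0=13/92, tau_0^2=7/23

obs 1: x=0 → posterior Normal(36/13, 21/13)
obs 2: x=-4 → posterior Normal(2/5, 21/20)
obs 3: x=3/2 → posterior Normal(37/54, 7/9)
obs 4: x=-3/2 → posterior Normal(4/17, 21/34)
obs 5: x=1 → posterior Normal(15/41, 21/41)
obs 6: x=1 → posterior Normal(11/24, 7/16)
obs 7: x=9/4 → posterior Normal(151/220, 21/55)
obs 8: x=-3/2 → posterior Normal(109/248, 21/62)
obs 9: x=-5/2 → posterior Normal(13/92, 7/23)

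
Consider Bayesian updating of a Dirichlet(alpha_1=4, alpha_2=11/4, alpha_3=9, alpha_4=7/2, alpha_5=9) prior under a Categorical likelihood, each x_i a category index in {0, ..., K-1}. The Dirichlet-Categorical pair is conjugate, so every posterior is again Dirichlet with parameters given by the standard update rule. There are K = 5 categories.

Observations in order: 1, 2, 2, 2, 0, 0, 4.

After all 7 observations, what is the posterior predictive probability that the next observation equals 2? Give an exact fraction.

16/47

obs 1: x=1 → posterior Dirichlet(4, 15/4, 9, 7/2, 9)
obs 2: x=2 → posterior Dirichlet(4, 15/4, 10, 7/2, 9)
obs 3: x=2 → posterior Dirichlet(4, 15/4, 11, 7/2, 9)
obs 4: x=2 → posterior Dirichlet(4, 15/4, 12, 7/2, 9)
obs 5: x=0 → posterior Dirichlet(5, 15/4, 12, 7/2, 9)
obs 6: x=0 → posterior Dirichlet(6, 15/4, 12, 7/2, 9)
obs 7: x=4 → posterior Dirichlet(6, 15/4, 12, 7/2, 10)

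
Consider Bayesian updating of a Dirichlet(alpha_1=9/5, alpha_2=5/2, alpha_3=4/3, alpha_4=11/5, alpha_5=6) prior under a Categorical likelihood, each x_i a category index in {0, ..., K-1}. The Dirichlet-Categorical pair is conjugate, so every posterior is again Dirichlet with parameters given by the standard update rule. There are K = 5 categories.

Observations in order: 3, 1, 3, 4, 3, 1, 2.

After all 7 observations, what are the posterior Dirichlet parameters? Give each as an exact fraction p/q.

alpha_1=9/5, alpha_2=9/2, alpha_3=7/3, alpha_4=26/5, alpha_5=7

obs 1: x=3 → posterior Dirichlet(9/5, 5/2, 4/3, 16/5, 6)
obs 2: x=1 → posterior Dirichlet(9/5, 7/2, 4/3, 16/5, 6)
obs 3: x=3 → posterior Dirichlet(9/5, 7/2, 4/3, 21/5, 6)
obs 4: x=4 → posterior Dirichlet(9/5, 7/2, 4/3, 21/5, 7)
obs 5: x=3 → posterior Dirichlet(9/5, 7/2, 4/3, 26/5, 7)
obs 6: x=1 → posterior Dirichlet(9/5, 9/2, 4/3, 26/5, 7)
obs 7: x=2 → posterior Dirichlet(9/5, 9/2, 7/3, 26/5, 7)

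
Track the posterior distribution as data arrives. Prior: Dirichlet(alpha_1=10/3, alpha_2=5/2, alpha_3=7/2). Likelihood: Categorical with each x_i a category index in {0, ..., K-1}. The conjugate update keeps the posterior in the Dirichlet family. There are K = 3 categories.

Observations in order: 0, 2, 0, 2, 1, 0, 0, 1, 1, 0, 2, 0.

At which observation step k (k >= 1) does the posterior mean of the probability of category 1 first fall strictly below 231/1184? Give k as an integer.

k = 4

obs 1: x=0 → posterior Dirichlet(13/3, 5/2, 7/2)
obs 2: x=2 → posterior Dirichlet(13/3, 5/2, 9/2)
obs 3: x=0 → posterior Dirichlet(16/3, 5/2, 9/2)
obs 4: x=2 → posterior Dirichlet(16/3, 5/2, 11/2)
obs 5: x=1 → posterior Dirichlet(16/3, 7/2, 11/2)
obs 6: x=0 → posterior Dirichlet(19/3, 7/2, 11/2)
obs 7: x=0 → posterior Dirichlet(22/3, 7/2, 11/2)
obs 8: x=1 → posterior Dirichlet(22/3, 9/2, 11/2)
obs 9: x=1 → posterior Dirichlet(22/3, 11/2, 11/2)
obs 10: x=0 → posterior Dirichlet(25/3, 11/2, 11/2)
obs 11: x=2 → posterior Dirichlet(25/3, 11/2, 13/2)
obs 12: x=0 → posterior Dirichlet(28/3, 11/2, 13/2)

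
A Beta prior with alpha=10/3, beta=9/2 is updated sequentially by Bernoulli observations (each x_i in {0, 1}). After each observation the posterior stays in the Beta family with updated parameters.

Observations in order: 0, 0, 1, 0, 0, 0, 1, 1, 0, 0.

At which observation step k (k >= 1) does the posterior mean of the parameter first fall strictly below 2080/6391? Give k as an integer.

obs 1: x=0 → posterior Beta(10/3, 11/2)
obs 2: x=0 → posterior Beta(10/3, 13/2)
obs 3: x=1 → posterior Beta(13/3, 13/2)
obs 4: x=0 → posterior Beta(13/3, 15/2)
obs 5: x=0 → posterior Beta(13/3, 17/2)
obs 6: x=0 → posterior Beta(13/3, 19/2)
obs 7: x=1 → posterior Beta(16/3, 19/2)
obs 8: x=1 → posterior Beta(19/3, 19/2)
obs 9: x=0 → posterior Beta(19/3, 21/2)
obs 10: x=0 → posterior Beta(19/3, 23/2)

k = 6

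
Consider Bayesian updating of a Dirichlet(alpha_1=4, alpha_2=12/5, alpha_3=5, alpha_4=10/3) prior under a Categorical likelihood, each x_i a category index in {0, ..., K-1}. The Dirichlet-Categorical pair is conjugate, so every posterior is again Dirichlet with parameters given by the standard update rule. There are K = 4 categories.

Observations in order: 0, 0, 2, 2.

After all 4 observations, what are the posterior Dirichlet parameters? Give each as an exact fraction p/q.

alpha_1=6, alpha_2=12/5, alpha_3=7, alpha_4=10/3

obs 1: x=0 → posterior Dirichlet(5, 12/5, 5, 10/3)
obs 2: x=0 → posterior Dirichlet(6, 12/5, 5, 10/3)
obs 3: x=2 → posterior Dirichlet(6, 12/5, 6, 10/3)
obs 4: x=2 → posterior Dirichlet(6, 12/5, 7, 10/3)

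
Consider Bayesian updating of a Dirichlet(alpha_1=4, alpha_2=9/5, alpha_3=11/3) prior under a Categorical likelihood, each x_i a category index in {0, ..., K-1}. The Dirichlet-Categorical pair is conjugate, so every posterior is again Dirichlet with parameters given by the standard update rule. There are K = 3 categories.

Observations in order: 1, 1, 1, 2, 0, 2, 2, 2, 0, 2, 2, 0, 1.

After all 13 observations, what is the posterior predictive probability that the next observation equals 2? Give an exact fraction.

obs 1: x=1 → posterior Dirichlet(4, 14/5, 11/3)
obs 2: x=1 → posterior Dirichlet(4, 19/5, 11/3)
obs 3: x=1 → posterior Dirichlet(4, 24/5, 11/3)
obs 4: x=2 → posterior Dirichlet(4, 24/5, 14/3)
obs 5: x=0 → posterior Dirichlet(5, 24/5, 14/3)
obs 6: x=2 → posterior Dirichlet(5, 24/5, 17/3)
obs 7: x=2 → posterior Dirichlet(5, 24/5, 20/3)
obs 8: x=2 → posterior Dirichlet(5, 24/5, 23/3)
obs 9: x=0 → posterior Dirichlet(6, 24/5, 23/3)
obs 10: x=2 → posterior Dirichlet(6, 24/5, 26/3)
obs 11: x=2 → posterior Dirichlet(6, 24/5, 29/3)
obs 12: x=0 → posterior Dirichlet(7, 24/5, 29/3)
obs 13: x=1 → posterior Dirichlet(7, 29/5, 29/3)

145/337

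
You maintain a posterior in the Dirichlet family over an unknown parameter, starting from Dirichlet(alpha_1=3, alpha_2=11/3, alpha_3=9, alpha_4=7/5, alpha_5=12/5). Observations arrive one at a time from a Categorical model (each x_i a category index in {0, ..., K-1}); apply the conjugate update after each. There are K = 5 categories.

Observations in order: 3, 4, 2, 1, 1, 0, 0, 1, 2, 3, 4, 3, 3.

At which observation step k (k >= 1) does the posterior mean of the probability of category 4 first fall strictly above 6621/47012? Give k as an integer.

k = 2

obs 1: x=3 → posterior Dirichlet(3, 11/3, 9, 12/5, 12/5)
obs 2: x=4 → posterior Dirichlet(3, 11/3, 9, 12/5, 17/5)
obs 3: x=2 → posterior Dirichlet(3, 11/3, 10, 12/5, 17/5)
obs 4: x=1 → posterior Dirichlet(3, 14/3, 10, 12/5, 17/5)
obs 5: x=1 → posterior Dirichlet(3, 17/3, 10, 12/5, 17/5)
obs 6: x=0 → posterior Dirichlet(4, 17/3, 10, 12/5, 17/5)
obs 7: x=0 → posterior Dirichlet(5, 17/3, 10, 12/5, 17/5)
obs 8: x=1 → posterior Dirichlet(5, 20/3, 10, 12/5, 17/5)
obs 9: x=2 → posterior Dirichlet(5, 20/3, 11, 12/5, 17/5)
obs 10: x=3 → posterior Dirichlet(5, 20/3, 11, 17/5, 17/5)
obs 11: x=4 → posterior Dirichlet(5, 20/3, 11, 17/5, 22/5)
obs 12: x=3 → posterior Dirichlet(5, 20/3, 11, 22/5, 22/5)
obs 13: x=3 → posterior Dirichlet(5, 20/3, 11, 27/5, 22/5)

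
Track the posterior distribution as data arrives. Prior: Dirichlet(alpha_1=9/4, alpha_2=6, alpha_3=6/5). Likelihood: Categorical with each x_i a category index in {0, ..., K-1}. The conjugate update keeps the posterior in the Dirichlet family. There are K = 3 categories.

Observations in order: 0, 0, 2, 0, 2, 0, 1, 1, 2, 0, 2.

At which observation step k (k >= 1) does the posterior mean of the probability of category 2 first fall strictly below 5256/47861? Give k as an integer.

k = 2

obs 1: x=0 → posterior Dirichlet(13/4, 6, 6/5)
obs 2: x=0 → posterior Dirichlet(17/4, 6, 6/5)
obs 3: x=2 → posterior Dirichlet(17/4, 6, 11/5)
obs 4: x=0 → posterior Dirichlet(21/4, 6, 11/5)
obs 5: x=2 → posterior Dirichlet(21/4, 6, 16/5)
obs 6: x=0 → posterior Dirichlet(25/4, 6, 16/5)
obs 7: x=1 → posterior Dirichlet(25/4, 7, 16/5)
obs 8: x=1 → posterior Dirichlet(25/4, 8, 16/5)
obs 9: x=2 → posterior Dirichlet(25/4, 8, 21/5)
obs 10: x=0 → posterior Dirichlet(29/4, 8, 21/5)
obs 11: x=2 → posterior Dirichlet(29/4, 8, 26/5)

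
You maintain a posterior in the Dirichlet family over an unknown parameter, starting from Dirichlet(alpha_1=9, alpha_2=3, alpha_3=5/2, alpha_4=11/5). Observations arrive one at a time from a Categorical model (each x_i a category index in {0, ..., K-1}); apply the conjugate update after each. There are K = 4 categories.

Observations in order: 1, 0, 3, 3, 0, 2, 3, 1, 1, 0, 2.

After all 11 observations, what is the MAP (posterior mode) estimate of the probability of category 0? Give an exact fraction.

110/237

obs 1: x=1 → posterior Dirichlet(9, 4, 5/2, 11/5)
obs 2: x=0 → posterior Dirichlet(10, 4, 5/2, 11/5)
obs 3: x=3 → posterior Dirichlet(10, 4, 5/2, 16/5)
obs 4: x=3 → posterior Dirichlet(10, 4, 5/2, 21/5)
obs 5: x=0 → posterior Dirichlet(11, 4, 5/2, 21/5)
obs 6: x=2 → posterior Dirichlet(11, 4, 7/2, 21/5)
obs 7: x=3 → posterior Dirichlet(11, 4, 7/2, 26/5)
obs 8: x=1 → posterior Dirichlet(11, 5, 7/2, 26/5)
obs 9: x=1 → posterior Dirichlet(11, 6, 7/2, 26/5)
obs 10: x=0 → posterior Dirichlet(12, 6, 7/2, 26/5)
obs 11: x=2 → posterior Dirichlet(12, 6, 9/2, 26/5)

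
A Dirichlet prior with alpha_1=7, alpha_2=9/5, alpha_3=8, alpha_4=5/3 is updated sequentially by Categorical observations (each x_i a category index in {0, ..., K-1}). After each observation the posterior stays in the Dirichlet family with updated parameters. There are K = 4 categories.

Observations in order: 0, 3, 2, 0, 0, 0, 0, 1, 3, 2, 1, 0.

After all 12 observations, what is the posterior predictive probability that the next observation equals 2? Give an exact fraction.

obs 1: x=0 → posterior Dirichlet(8, 9/5, 8, 5/3)
obs 2: x=3 → posterior Dirichlet(8, 9/5, 8, 8/3)
obs 3: x=2 → posterior Dirichlet(8, 9/5, 9, 8/3)
obs 4: x=0 → posterior Dirichlet(9, 9/5, 9, 8/3)
obs 5: x=0 → posterior Dirichlet(10, 9/5, 9, 8/3)
obs 6: x=0 → posterior Dirichlet(11, 9/5, 9, 8/3)
obs 7: x=0 → posterior Dirichlet(12, 9/5, 9, 8/3)
obs 8: x=1 → posterior Dirichlet(12, 14/5, 9, 8/3)
obs 9: x=3 → posterior Dirichlet(12, 14/5, 9, 11/3)
obs 10: x=2 → posterior Dirichlet(12, 14/5, 10, 11/3)
obs 11: x=1 → posterior Dirichlet(12, 19/5, 10, 11/3)
obs 12: x=0 → posterior Dirichlet(13, 19/5, 10, 11/3)

150/457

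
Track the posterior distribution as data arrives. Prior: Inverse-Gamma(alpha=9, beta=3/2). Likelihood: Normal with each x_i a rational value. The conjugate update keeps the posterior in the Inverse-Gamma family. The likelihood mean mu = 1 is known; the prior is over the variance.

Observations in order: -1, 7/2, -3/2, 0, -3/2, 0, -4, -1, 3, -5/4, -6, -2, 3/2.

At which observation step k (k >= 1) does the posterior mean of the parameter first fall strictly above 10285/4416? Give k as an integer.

k = 8

obs 1: x=-1 → posterior Inverse-Gamma(19/2, 7/2)
obs 2: x=7/2 → posterior Inverse-Gamma(10, 53/8)
obs 3: x=-3/2 → posterior Inverse-Gamma(21/2, 39/4)
obs 4: x=0 → posterior Inverse-Gamma(11, 41/4)
obs 5: x=-3/2 → posterior Inverse-Gamma(23/2, 107/8)
obs 6: x=0 → posterior Inverse-Gamma(12, 111/8)
obs 7: x=-4 → posterior Inverse-Gamma(25/2, 211/8)
obs 8: x=-1 → posterior Inverse-Gamma(13, 227/8)
obs 9: x=3 → posterior Inverse-Gamma(27/2, 243/8)
obs 10: x=-5/4 → posterior Inverse-Gamma(14, 1053/32)
obs 11: x=-6 → posterior Inverse-Gamma(29/2, 1837/32)
obs 12: x=-2 → posterior Inverse-Gamma(15, 1981/32)
obs 13: x=3/2 → posterior Inverse-Gamma(31/2, 1985/32)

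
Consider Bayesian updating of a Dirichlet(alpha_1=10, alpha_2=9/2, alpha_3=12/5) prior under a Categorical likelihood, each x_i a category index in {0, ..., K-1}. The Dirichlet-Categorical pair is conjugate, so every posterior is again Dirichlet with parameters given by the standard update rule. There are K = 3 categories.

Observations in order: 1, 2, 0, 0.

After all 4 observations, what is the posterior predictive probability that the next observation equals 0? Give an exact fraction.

120/209

obs 1: x=1 → posterior Dirichlet(10, 11/2, 12/5)
obs 2: x=2 → posterior Dirichlet(10, 11/2, 17/5)
obs 3: x=0 → posterior Dirichlet(11, 11/2, 17/5)
obs 4: x=0 → posterior Dirichlet(12, 11/2, 17/5)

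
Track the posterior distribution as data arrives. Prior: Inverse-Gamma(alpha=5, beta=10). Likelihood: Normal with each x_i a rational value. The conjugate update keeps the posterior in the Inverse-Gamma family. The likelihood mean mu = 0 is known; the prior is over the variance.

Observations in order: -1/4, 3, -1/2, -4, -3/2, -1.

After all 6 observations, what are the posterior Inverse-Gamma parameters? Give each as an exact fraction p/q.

obs 1: x=-1/4 → posterior Inverse-Gamma(11/2, 321/32)
obs 2: x=3 → posterior Inverse-Gamma(6, 465/32)
obs 3: x=-1/2 → posterior Inverse-Gamma(13/2, 469/32)
obs 4: x=-4 → posterior Inverse-Gamma(7, 725/32)
obs 5: x=-3/2 → posterior Inverse-Gamma(15/2, 761/32)
obs 6: x=-1 → posterior Inverse-Gamma(8, 777/32)

alpha=8, beta=777/32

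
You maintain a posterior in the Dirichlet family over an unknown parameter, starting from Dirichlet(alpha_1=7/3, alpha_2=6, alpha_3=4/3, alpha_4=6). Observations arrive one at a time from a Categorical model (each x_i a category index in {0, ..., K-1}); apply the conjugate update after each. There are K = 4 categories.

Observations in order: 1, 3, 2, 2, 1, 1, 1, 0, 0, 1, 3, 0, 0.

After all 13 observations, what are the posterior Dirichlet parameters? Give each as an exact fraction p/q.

obs 1: x=1 → posterior Dirichlet(7/3, 7, 4/3, 6)
obs 2: x=3 → posterior Dirichlet(7/3, 7, 4/3, 7)
obs 3: x=2 → posterior Dirichlet(7/3, 7, 7/3, 7)
obs 4: x=2 → posterior Dirichlet(7/3, 7, 10/3, 7)
obs 5: x=1 → posterior Dirichlet(7/3, 8, 10/3, 7)
obs 6: x=1 → posterior Dirichlet(7/3, 9, 10/3, 7)
obs 7: x=1 → posterior Dirichlet(7/3, 10, 10/3, 7)
obs 8: x=0 → posterior Dirichlet(10/3, 10, 10/3, 7)
obs 9: x=0 → posterior Dirichlet(13/3, 10, 10/3, 7)
obs 10: x=1 → posterior Dirichlet(13/3, 11, 10/3, 7)
obs 11: x=3 → posterior Dirichlet(13/3, 11, 10/3, 8)
obs 12: x=0 → posterior Dirichlet(16/3, 11, 10/3, 8)
obs 13: x=0 → posterior Dirichlet(19/3, 11, 10/3, 8)

alpha_1=19/3, alpha_2=11, alpha_3=10/3, alpha_4=8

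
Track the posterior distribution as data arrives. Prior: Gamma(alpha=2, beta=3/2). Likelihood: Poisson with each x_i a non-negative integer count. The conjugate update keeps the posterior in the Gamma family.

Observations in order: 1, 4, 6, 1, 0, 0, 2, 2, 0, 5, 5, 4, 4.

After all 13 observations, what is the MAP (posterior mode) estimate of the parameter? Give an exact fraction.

obs 1: x=1 → posterior Gamma(3, 5/2)
obs 2: x=4 → posterior Gamma(7, 7/2)
obs 3: x=6 → posterior Gamma(13, 9/2)
obs 4: x=1 → posterior Gamma(14, 11/2)
obs 5: x=0 → posterior Gamma(14, 13/2)
obs 6: x=0 → posterior Gamma(14, 15/2)
obs 7: x=2 → posterior Gamma(16, 17/2)
obs 8: x=2 → posterior Gamma(18, 19/2)
obs 9: x=0 → posterior Gamma(18, 21/2)
obs 10: x=5 → posterior Gamma(23, 23/2)
obs 11: x=5 → posterior Gamma(28, 25/2)
obs 12: x=4 → posterior Gamma(32, 27/2)
obs 13: x=4 → posterior Gamma(36, 29/2)

70/29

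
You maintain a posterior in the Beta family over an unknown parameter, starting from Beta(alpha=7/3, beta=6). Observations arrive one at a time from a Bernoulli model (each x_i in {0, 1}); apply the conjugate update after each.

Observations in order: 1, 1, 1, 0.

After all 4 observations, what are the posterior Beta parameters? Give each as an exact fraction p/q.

obs 1: x=1 → posterior Beta(10/3, 6)
obs 2: x=1 → posterior Beta(13/3, 6)
obs 3: x=1 → posterior Beta(16/3, 6)
obs 4: x=0 → posterior Beta(16/3, 7)

alpha=16/3, beta=7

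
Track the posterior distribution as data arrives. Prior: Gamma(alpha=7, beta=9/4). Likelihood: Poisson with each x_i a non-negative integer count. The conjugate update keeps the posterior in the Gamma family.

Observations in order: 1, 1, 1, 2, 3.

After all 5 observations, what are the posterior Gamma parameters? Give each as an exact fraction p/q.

obs 1: x=1 → posterior Gamma(8, 13/4)
obs 2: x=1 → posterior Gamma(9, 17/4)
obs 3: x=1 → posterior Gamma(10, 21/4)
obs 4: x=2 → posterior Gamma(12, 25/4)
obs 5: x=3 → posterior Gamma(15, 29/4)

alpha=15, beta=29/4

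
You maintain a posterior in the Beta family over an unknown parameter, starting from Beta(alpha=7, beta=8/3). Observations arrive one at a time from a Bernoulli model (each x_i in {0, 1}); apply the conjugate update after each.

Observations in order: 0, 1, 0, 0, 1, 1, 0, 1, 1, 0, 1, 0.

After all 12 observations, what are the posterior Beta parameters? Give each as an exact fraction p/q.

obs 1: x=0 → posterior Beta(7, 11/3)
obs 2: x=1 → posterior Beta(8, 11/3)
obs 3: x=0 → posterior Beta(8, 14/3)
obs 4: x=0 → posterior Beta(8, 17/3)
obs 5: x=1 → posterior Beta(9, 17/3)
obs 6: x=1 → posterior Beta(10, 17/3)
obs 7: x=0 → posterior Beta(10, 20/3)
obs 8: x=1 → posterior Beta(11, 20/3)
obs 9: x=1 → posterior Beta(12, 20/3)
obs 10: x=0 → posterior Beta(12, 23/3)
obs 11: x=1 → posterior Beta(13, 23/3)
obs 12: x=0 → posterior Beta(13, 26/3)

alpha=13, beta=26/3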